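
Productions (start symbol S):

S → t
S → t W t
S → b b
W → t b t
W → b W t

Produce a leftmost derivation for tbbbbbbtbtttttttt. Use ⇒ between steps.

S ⇒ tWt   [S → t W t]
tWt ⇒ tbWtt   [W → b W t]
tbWtt ⇒ tbbWttt   [W → b W t]
tbbWttt ⇒ tbbbWtttt   [W → b W t]
tbbbWtttt ⇒ tbbbbWttttt   [W → b W t]
tbbbbWttttt ⇒ tbbbbbWtttttt   [W → b W t]
tbbbbbWtttttt ⇒ tbbbbbbWttttttt   [W → b W t]
tbbbbbbWttttttt ⇒ tbbbbbbtbtttttttt   [W → t b t]

S ⇒ tWt ⇒ tbWtt ⇒ tbbWttt ⇒ tbbbWtttt ⇒ tbbbbWttttt ⇒ tbbbbbWtttttt ⇒ tbbbbbbWttttttt ⇒ tbbbbbbtbtttttttt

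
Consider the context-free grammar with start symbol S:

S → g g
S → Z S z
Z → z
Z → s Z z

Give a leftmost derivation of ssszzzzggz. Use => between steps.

S => ZSz   [S → Z S z]
ZSz => sZzSz   [Z → s Z z]
sZzSz => ssZzzSz   [Z → s Z z]
ssZzzSz => sssZzzzSz   [Z → s Z z]
sssZzzzSz => ssszzzzSz   [Z → z]
ssszzzzSz => ssszzzzggz   [S → g g]

S=>ZSz=>sZzSz=>ssZzzSz=>sssZzzzSz=>ssszzzzSz=>ssszzzzggz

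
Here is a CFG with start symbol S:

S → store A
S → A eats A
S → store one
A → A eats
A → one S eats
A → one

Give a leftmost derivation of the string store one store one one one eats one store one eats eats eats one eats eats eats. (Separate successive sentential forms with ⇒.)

S ⇒ store A ⇒ store one S eats ⇒ store one store A eats ⇒ store one store A eats eats ⇒ store one store one S eats eats eats ⇒ store one store one A eats A eats eats eats ⇒ store one store one one S eats eats A eats eats eats ⇒ store one store one one A eats A eats eats A eats eats eats ⇒ store one store one one one eats A eats eats A eats eats eats ⇒ store one store one one one eats one S eats eats eats A eats eats eats ⇒ store one store one one one eats one store one eats eats eats A eats eats eats ⇒ store one store one one one eats one store one eats eats eats one eats eats eats

S ⇒ store A   [S → store A]
store A ⇒ store one S eats   [A → one S eats]
store one S eats ⇒ store one store A eats   [S → store A]
store one store A eats ⇒ store one store A eats eats   [A → A eats]
store one store A eats eats ⇒ store one store one S eats eats eats   [A → one S eats]
store one store one S eats eats eats ⇒ store one store one A eats A eats eats eats   [S → A eats A]
store one store one A eats A eats eats eats ⇒ store one store one one S eats eats A eats eats eats   [A → one S eats]
store one store one one S eats eats A eats eats eats ⇒ store one store one one A eats A eats eats A eats eats eats   [S → A eats A]
store one store one one A eats A eats eats A eats eats eats ⇒ store one store one one one eats A eats eats A eats eats eats   [A → one]
store one store one one one eats A eats eats A eats eats eats ⇒ store one store one one one eats one S eats eats eats A eats eats eats   [A → one S eats]
store one store one one one eats one S eats eats eats A eats eats eats ⇒ store one store one one one eats one store one eats eats eats A eats eats eats   [S → store one]
store one store one one one eats one store one eats eats eats A eats eats eats ⇒ store one store one one one eats one store one eats eats eats one eats eats eats   [A → one]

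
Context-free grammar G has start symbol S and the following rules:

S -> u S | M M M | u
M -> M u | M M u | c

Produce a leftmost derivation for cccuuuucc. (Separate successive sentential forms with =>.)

S=>MMM=>MuMM=>MuuMM=>MMuuuMM=>cMuuuMM=>cMMuuuuMM=>ccMuuuuMM=>cccuuuuMM=>cccuuuucM=>cccuuuucc

S => MMM   [S -> M M M]
MMM => MuMM   [M -> M u]
MuMM => MuuMM   [M -> M u]
MuuMM => MMuuuMM   [M -> M M u]
MMuuuMM => cMuuuMM   [M -> c]
cMuuuMM => cMMuuuuMM   [M -> M M u]
cMMuuuuMM => ccMuuuuMM   [M -> c]
ccMuuuuMM => cccuuuuMM   [M -> c]
cccuuuuMM => cccuuuucM   [M -> c]
cccuuuucM => cccuuuucc   [M -> c]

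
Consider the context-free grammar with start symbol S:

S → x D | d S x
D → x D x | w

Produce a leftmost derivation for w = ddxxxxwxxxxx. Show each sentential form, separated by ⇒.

S ⇒ dSx   [S → d S x]
dSx ⇒ ddSxx   [S → d S x]
ddSxx ⇒ ddxDxx   [S → x D]
ddxDxx ⇒ ddxxDxxx   [D → x D x]
ddxxDxxx ⇒ ddxxxDxxxx   [D → x D x]
ddxxxDxxxx ⇒ ddxxxxDxxxxx   [D → x D x]
ddxxxxDxxxxx ⇒ ddxxxxwxxxxx   [D → w]

S ⇒ dSx ⇒ ddSxx ⇒ ddxDxx ⇒ ddxxDxxx ⇒ ddxxxDxxxx ⇒ ddxxxxDxxxxx ⇒ ddxxxxwxxxxx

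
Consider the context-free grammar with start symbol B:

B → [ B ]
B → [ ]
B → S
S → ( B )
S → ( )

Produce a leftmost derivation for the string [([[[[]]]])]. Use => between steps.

B => [B]   [B → [ B ]]
[B] => [S]   [B → S]
[S] => [(B)]   [S → ( B )]
[(B)] => [([B])]   [B → [ B ]]
[([B])] => [([[B]])]   [B → [ B ]]
[([[B]])] => [([[[B]]])]   [B → [ B ]]
[([[[B]]])] => [([[[[]]]])]   [B → [ ]]

B=>[B]=>[S]=>[(B)]=>[([B])]=>[([[B]])]=>[([[[B]]])]=>[([[[[]]]])]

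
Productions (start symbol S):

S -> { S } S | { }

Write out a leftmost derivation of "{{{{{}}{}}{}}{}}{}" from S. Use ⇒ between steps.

S ⇒ {S}S ⇒ {{S}S}S ⇒ {{{S}S}S}S ⇒ {{{{S}S}S}S}S ⇒ {{{{{}}S}S}S}S ⇒ {{{{{}}{}}S}S}S ⇒ {{{{{}}{}}{}}S}S ⇒ {{{{{}}{}}{}}{}}S ⇒ {{{{{}}{}}{}}{}}{}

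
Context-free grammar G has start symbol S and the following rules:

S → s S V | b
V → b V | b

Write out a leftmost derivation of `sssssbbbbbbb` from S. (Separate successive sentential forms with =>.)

S => sSV => ssSVV => sssSVVV => ssssSVVVV => sssssSVVVVV => sssssbVVVVV => sssssbbVVVV => sssssbbbVVV => sssssbbbbVVV => sssssbbbbbVV => sssssbbbbbbV => sssssbbbbbbb

S => sSV   [S → s S V]
sSV => ssSVV   [S → s S V]
ssSVV => sssSVVV   [S → s S V]
sssSVVV => ssssSVVVV   [S → s S V]
ssssSVVVV => sssssSVVVVV   [S → s S V]
sssssSVVVVV => sssssbVVVVV   [S → b]
sssssbVVVVV => sssssbbVVVV   [V → b]
sssssbbVVVV => sssssbbbVVV   [V → b]
sssssbbbVVV => sssssbbbbVVV   [V → b V]
sssssbbbbVVV => sssssbbbbbVV   [V → b]
sssssbbbbbVV => sssssbbbbbbV   [V → b]
sssssbbbbbbV => sssssbbbbbbb   [V → b]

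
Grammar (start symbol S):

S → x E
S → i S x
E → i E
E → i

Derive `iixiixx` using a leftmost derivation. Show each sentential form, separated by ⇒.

S ⇒ iSx ⇒ iiSxx ⇒ iixExx ⇒ iixiExx ⇒ iixiixx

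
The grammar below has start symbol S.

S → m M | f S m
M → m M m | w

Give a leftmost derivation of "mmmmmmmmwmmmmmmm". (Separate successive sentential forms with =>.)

S=>mM=>mmMm=>mmmMmm=>mmmmMmmm=>mmmmmMmmmm=>mmmmmmMmmmmm=>mmmmmmmMmmmmmm=>mmmmmmmmMmmmmmmm=>mmmmmmmmwmmmmmmm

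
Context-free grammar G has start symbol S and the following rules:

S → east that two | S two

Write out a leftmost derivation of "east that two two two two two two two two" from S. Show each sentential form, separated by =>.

S => S two => S two two => S two two two => S two two two two => S two two two two two => S two two two two two two => S two two two two two two two => east that two two two two two two two two

S => S two   [S → S two]
S two => S two two   [S → S two]
S two two => S two two two   [S → S two]
S two two two => S two two two two   [S → S two]
S two two two two => S two two two two two   [S → S two]
S two two two two two => S two two two two two two   [S → S two]
S two two two two two two => S two two two two two two two   [S → S two]
S two two two two two two two => east that two two two two two two two two   [S → east that two]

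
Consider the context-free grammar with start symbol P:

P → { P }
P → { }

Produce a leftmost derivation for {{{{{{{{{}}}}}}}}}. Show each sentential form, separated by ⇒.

P ⇒ {P}   [P → { P }]
{P} ⇒ {{P}}   [P → { P }]
{{P}} ⇒ {{{P}}}   [P → { P }]
{{{P}}} ⇒ {{{{P}}}}   [P → { P }]
{{{{P}}}} ⇒ {{{{{P}}}}}   [P → { P }]
{{{{{P}}}}} ⇒ {{{{{{P}}}}}}   [P → { P }]
{{{{{{P}}}}}} ⇒ {{{{{{{P}}}}}}}   [P → { P }]
{{{{{{{P}}}}}}} ⇒ {{{{{{{{P}}}}}}}}   [P → { P }]
{{{{{{{{P}}}}}}}} ⇒ {{{{{{{{{}}}}}}}}}   [P → { }]

P ⇒ {P} ⇒ {{P}} ⇒ {{{P}}} ⇒ {{{{P}}}} ⇒ {{{{{P}}}}} ⇒ {{{{{{P}}}}}} ⇒ {{{{{{{P}}}}}}} ⇒ {{{{{{{{P}}}}}}}} ⇒ {{{{{{{{{}}}}}}}}}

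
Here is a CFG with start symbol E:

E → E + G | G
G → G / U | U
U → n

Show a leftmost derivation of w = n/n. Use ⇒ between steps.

E ⇒ G ⇒ G/U ⇒ U/U ⇒ n/U ⇒ n/n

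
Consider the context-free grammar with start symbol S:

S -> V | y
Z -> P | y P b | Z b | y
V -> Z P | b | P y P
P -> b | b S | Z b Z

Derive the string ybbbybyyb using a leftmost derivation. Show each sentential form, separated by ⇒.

S ⇒ V ⇒ PyP ⇒ ZbZyP ⇒ PbZyP ⇒ ZbZbZyP ⇒ yPbbZbZyP ⇒ ybbbZbZyP ⇒ ybbbybZyP ⇒ ybbbybyyP ⇒ ybbbybyyb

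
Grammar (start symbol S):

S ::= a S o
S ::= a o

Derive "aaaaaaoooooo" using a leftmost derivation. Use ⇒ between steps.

S ⇒ aSo ⇒ aaSoo ⇒ aaaSooo ⇒ aaaaSoooo ⇒ aaaaaSooooo ⇒ aaaaaaoooooo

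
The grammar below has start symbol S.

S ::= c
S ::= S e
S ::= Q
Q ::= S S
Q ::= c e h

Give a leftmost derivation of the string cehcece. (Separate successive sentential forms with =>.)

S => Se   [S ::= S e]
Se => Qe   [S ::= Q]
Qe => SSe   [Q ::= S S]
SSe => SeSe   [S ::= S e]
SeSe => QeSe   [S ::= Q]
QeSe => SSeSe   [Q ::= S S]
SSeSe => QSeSe   [S ::= Q]
QSeSe => cehSeSe   [Q ::= c e h]
cehSeSe => cehceSe   [S ::= c]
cehceSe => cehcece   [S ::= c]

S => Se => Qe => SSe => SeSe => QeSe => SSeSe => QSeSe => cehSeSe => cehceSe => cehcece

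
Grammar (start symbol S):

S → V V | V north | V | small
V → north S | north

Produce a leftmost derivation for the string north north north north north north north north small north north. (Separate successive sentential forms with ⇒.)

S ⇒ V north ⇒ north S north ⇒ north V V north ⇒ north north S V north ⇒ north north V north V north ⇒ north north north north V north ⇒ north north north north north S north ⇒ north north north north north V V north ⇒ north north north north north north S V north ⇒ north north north north north north V V V north ⇒ north north north north north north north V V north ⇒ north north north north north north north north S V north ⇒ north north north north north north north north small V north ⇒ north north north north north north north north small north north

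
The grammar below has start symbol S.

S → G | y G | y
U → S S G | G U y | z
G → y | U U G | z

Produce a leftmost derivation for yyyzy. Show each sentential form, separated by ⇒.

S ⇒ G ⇒ UUG ⇒ SSGUG ⇒ GSGUG ⇒ ySGUG ⇒ yGGUG ⇒ yyGUG ⇒ yyyUG ⇒ yyyzG ⇒ yyyzy

S ⇒ G   [S → G]
G ⇒ UUG   [G → U U G]
UUG ⇒ SSGUG   [U → S S G]
SSGUG ⇒ GSGUG   [S → G]
GSGUG ⇒ ySGUG   [G → y]
ySGUG ⇒ yGGUG   [S → G]
yGGUG ⇒ yyGUG   [G → y]
yyGUG ⇒ yyyUG   [G → y]
yyyUG ⇒ yyyzG   [U → z]
yyyzG ⇒ yyyzy   [G → y]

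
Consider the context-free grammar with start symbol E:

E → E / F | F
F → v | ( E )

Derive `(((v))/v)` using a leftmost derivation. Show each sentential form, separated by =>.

E=>F=>(E)=>(E/F)=>(F/F)=>((E)/F)=>((F)/F)=>(((E))/F)=>(((F))/F)=>(((v))/F)=>(((v))/v)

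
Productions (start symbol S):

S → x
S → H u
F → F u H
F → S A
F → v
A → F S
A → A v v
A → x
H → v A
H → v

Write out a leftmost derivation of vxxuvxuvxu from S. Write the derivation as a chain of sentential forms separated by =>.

S=>Hu=>vAu=>vFSu=>vFuHSu=>vFuHuHSu=>vSAuHuHSu=>vxAuHuHSu=>vxxuHuHSu=>vxxuvAuHSu=>vxxuvxuHSu=>vxxuvxuvSu=>vxxuvxuvxu

S => Hu   [S → H u]
Hu => vAu   [H → v A]
vAu => vFSu   [A → F S]
vFSu => vFuHSu   [F → F u H]
vFuHSu => vFuHuHSu   [F → F u H]
vFuHuHSu => vSAuHuHSu   [F → S A]
vSAuHuHSu => vxAuHuHSu   [S → x]
vxAuHuHSu => vxxuHuHSu   [A → x]
vxxuHuHSu => vxxuvAuHSu   [H → v A]
vxxuvAuHSu => vxxuvxuHSu   [A → x]
vxxuvxuHSu => vxxuvxuvSu   [H → v]
vxxuvxuvSu => vxxuvxuvxu   [S → x]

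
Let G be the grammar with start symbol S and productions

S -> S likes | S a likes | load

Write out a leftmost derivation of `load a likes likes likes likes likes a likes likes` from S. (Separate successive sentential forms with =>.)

S => S likes => S a likes likes => S likes a likes likes => S likes likes a likes likes => S likes likes likes a likes likes => S likes likes likes likes a likes likes => S a likes likes likes likes likes a likes likes => load a likes likes likes likes likes a likes likes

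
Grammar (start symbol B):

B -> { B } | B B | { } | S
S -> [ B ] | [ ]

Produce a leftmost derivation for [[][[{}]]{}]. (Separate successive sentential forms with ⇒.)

B ⇒ S   [B -> S]
S ⇒ [B]   [S -> [ B ]]
[B] ⇒ [BB]   [B -> B B]
[BB] ⇒ [BBB]   [B -> B B]
[BBB] ⇒ [SBB]   [B -> S]
[SBB] ⇒ [[]BB]   [S -> [ ]]
[[]BB] ⇒ [[]SB]   [B -> S]
[[]SB] ⇒ [[][B]B]   [S -> [ B ]]
[[][B]B] ⇒ [[][S]B]   [B -> S]
[[][S]B] ⇒ [[][[B]]B]   [S -> [ B ]]
[[][[B]]B] ⇒ [[][[{}]]B]   [B -> { }]
[[][[{}]]B] ⇒ [[][[{}]]{}]   [B -> { }]

B⇒S⇒[B]⇒[BB]⇒[BBB]⇒[SBB]⇒[[]BB]⇒[[]SB]⇒[[][B]B]⇒[[][S]B]⇒[[][[B]]B]⇒[[][[{}]]B]⇒[[][[{}]]{}]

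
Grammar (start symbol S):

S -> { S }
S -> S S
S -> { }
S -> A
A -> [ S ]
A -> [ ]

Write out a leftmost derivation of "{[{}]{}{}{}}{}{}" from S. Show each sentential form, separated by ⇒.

S ⇒ SS   [S -> S S]
SS ⇒ SSS   [S -> S S]
SSS ⇒ {S}SS   [S -> { S }]
{S}SS ⇒ {SS}SS   [S -> S S]
{SS}SS ⇒ {SSS}SS   [S -> S S]
{SSS}SS ⇒ {ASS}SS   [S -> A]
{ASS}SS ⇒ {[S]SS}SS   [A -> [ S ]]
{[S]SS}SS ⇒ {[{}]SS}SS   [S -> { }]
{[{}]SS}SS ⇒ {[{}]SSS}SS   [S -> S S]
{[{}]SSS}SS ⇒ {[{}]{}SS}SS   [S -> { }]
{[{}]{}SS}SS ⇒ {[{}]{}{}S}SS   [S -> { }]
{[{}]{}{}S}SS ⇒ {[{}]{}{}{}}SS   [S -> { }]
{[{}]{}{}{}}SS ⇒ {[{}]{}{}{}}{}S   [S -> { }]
{[{}]{}{}{}}{}S ⇒ {[{}]{}{}{}}{}{}   [S -> { }]

S ⇒ SS ⇒ SSS ⇒ {S}SS ⇒ {SS}SS ⇒ {SSS}SS ⇒ {ASS}SS ⇒ {[S]SS}SS ⇒ {[{}]SS}SS ⇒ {[{}]SSS}SS ⇒ {[{}]{}SS}SS ⇒ {[{}]{}{}S}SS ⇒ {[{}]{}{}{}}SS ⇒ {[{}]{}{}{}}{}S ⇒ {[{}]{}{}{}}{}{}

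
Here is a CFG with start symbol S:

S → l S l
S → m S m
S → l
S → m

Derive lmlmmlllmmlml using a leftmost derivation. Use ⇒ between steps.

S⇒lSl⇒lmSml⇒lmlSlml⇒lmlmSmlml⇒lmlmmSmmlml⇒lmlmmlSlmmlml⇒lmlmmlllmmlml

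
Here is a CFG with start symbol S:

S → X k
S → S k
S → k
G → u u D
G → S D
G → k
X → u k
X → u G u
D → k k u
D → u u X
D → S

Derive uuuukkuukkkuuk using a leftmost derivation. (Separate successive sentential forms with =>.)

S=>Xk=>uGuk=>uSDuk=>uXkDuk=>uuGukDuk=>uuuuDukDuk=>uuuukkuukDuk=>uuuukkuukkkuuk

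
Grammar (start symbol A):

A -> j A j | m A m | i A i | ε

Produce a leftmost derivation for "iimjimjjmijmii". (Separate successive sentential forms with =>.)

A => iAi => iiAii => iimAmii => iimjAjmii => iimjiAijmii => iimjimAmijmii => iimjimjAjmijmii => iimjimjjmijmii

A => iAi   [A -> i A i]
iAi => iiAii   [A -> i A i]
iiAii => iimAmii   [A -> m A m]
iimAmii => iimjAjmii   [A -> j A j]
iimjAjmii => iimjiAijmii   [A -> i A i]
iimjiAijmii => iimjimAmijmii   [A -> m A m]
iimjimAmijmii => iimjimjAjmijmii   [A -> j A j]
iimjimjAjmijmii => iimjimjjmijmii   [A -> ε]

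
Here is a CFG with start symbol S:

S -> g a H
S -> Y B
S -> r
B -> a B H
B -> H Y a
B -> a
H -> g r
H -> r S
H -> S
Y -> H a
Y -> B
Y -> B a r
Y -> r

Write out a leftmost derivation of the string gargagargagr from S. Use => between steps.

S=>gaH=>garS=>gargaH=>gargaS=>gargagaH=>gargagarS=>gargagargaH=>gargagargagr

S => gaH   [S -> g a H]
gaH => garS   [H -> r S]
garS => gargaH   [S -> g a H]
gargaH => gargaS   [H -> S]
gargaS => gargagaH   [S -> g a H]
gargagaH => gargagarS   [H -> r S]
gargagarS => gargagargaH   [S -> g a H]
gargagargaH => gargagargagr   [H -> g r]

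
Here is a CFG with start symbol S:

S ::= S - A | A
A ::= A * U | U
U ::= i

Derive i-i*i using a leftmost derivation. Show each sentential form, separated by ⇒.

S ⇒ S-A ⇒ A-A ⇒ U-A ⇒ i-A ⇒ i-A*U ⇒ i-U*U ⇒ i-i*U ⇒ i-i*i

S ⇒ S-A   [S ::= S - A]
S-A ⇒ A-A   [S ::= A]
A-A ⇒ U-A   [A ::= U]
U-A ⇒ i-A   [U ::= i]
i-A ⇒ i-A*U   [A ::= A * U]
i-A*U ⇒ i-U*U   [A ::= U]
i-U*U ⇒ i-i*U   [U ::= i]
i-i*U ⇒ i-i*i   [U ::= i]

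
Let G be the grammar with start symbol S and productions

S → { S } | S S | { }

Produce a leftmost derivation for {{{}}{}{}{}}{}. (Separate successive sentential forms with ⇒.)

S ⇒ SS   [S → S S]
SS ⇒ {S}S   [S → { S }]
{S}S ⇒ {SS}S   [S → S S]
{SS}S ⇒ {{S}S}S   [S → { S }]
{{S}S}S ⇒ {{{}}S}S   [S → { }]
{{{}}S}S ⇒ {{{}}SS}S   [S → S S]
{{{}}SS}S ⇒ {{{}}SSS}S   [S → S S]
{{{}}SSS}S ⇒ {{{}}{}SS}S   [S → { }]
{{{}}{}SS}S ⇒ {{{}}{}{}S}S   [S → { }]
{{{}}{}{}S}S ⇒ {{{}}{}{}{}}S   [S → { }]
{{{}}{}{}{}}S ⇒ {{{}}{}{}{}}{}   [S → { }]

S ⇒ SS ⇒ {S}S ⇒ {SS}S ⇒ {{S}S}S ⇒ {{{}}S}S ⇒ {{{}}SS}S ⇒ {{{}}SSS}S ⇒ {{{}}{}SS}S ⇒ {{{}}{}{}S}S ⇒ {{{}}{}{}{}}S ⇒ {{{}}{}{}{}}{}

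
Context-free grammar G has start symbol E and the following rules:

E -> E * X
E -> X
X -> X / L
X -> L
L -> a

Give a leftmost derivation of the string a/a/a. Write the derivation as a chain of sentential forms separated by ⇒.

E⇒X⇒X/L⇒X/L/L⇒L/L/L⇒a/L/L⇒a/a/L⇒a/a/a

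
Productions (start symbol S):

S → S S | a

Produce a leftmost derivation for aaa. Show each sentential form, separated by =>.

S => SS => aS => aSS => aaS => aaa

S => SS   [S → S S]
SS => aS   [S → a]
aS => aSS   [S → S S]
aSS => aaS   [S → a]
aaS => aaa   [S → a]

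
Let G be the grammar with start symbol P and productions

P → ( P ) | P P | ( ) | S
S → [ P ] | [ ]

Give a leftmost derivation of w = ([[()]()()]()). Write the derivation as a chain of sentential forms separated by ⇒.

P ⇒ (P)   [P → ( P )]
(P) ⇒ (PP)   [P → P P]
(PP) ⇒ (SP)   [P → S]
(SP) ⇒ ([P]P)   [S → [ P ]]
([P]P) ⇒ ([PP]P)   [P → P P]
([PP]P) ⇒ ([PPP]P)   [P → P P]
([PPP]P) ⇒ ([SPP]P)   [P → S]
([SPP]P) ⇒ ([[P]PP]P)   [S → [ P ]]
([[P]PP]P) ⇒ ([[()]PP]P)   [P → ( )]
([[()]PP]P) ⇒ ([[()]()P]P)   [P → ( )]
([[()]()P]P) ⇒ ([[()]()()]P)   [P → ( )]
([[()]()()]P) ⇒ ([[()]()()]())   [P → ( )]

P ⇒ (P) ⇒ (PP) ⇒ (SP) ⇒ ([P]P) ⇒ ([PP]P) ⇒ ([PPP]P) ⇒ ([SPP]P) ⇒ ([[P]PP]P) ⇒ ([[()]PP]P) ⇒ ([[()]()P]P) ⇒ ([[()]()()]P) ⇒ ([[()]()()]())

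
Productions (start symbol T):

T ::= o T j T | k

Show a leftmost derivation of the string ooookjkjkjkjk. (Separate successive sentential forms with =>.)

T=>oTjT=>ooTjTjT=>oooTjTjTjT=>ooooTjTjTjTjT=>ooookjTjTjTjT=>ooookjkjTjTjT=>ooookjkjkjTjT=>ooookjkjkjkjT=>ooookjkjkjkjk

T => oTjT   [T ::= o T j T]
oTjT => ooTjTjT   [T ::= o T j T]
ooTjTjT => oooTjTjTjT   [T ::= o T j T]
oooTjTjTjT => ooooTjTjTjTjT   [T ::= o T j T]
ooooTjTjTjTjT => ooookjTjTjTjT   [T ::= k]
ooookjTjTjTjT => ooookjkjTjTjT   [T ::= k]
ooookjkjTjTjT => ooookjkjkjTjT   [T ::= k]
ooookjkjkjTjT => ooookjkjkjkjT   [T ::= k]
ooookjkjkjkjT => ooookjkjkjkjk   [T ::= k]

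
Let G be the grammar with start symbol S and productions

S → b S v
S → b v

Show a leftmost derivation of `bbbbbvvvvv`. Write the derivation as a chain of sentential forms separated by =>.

S => bSv => bbSvv => bbbSvvv => bbbbSvvvv => bbbbbvvvvv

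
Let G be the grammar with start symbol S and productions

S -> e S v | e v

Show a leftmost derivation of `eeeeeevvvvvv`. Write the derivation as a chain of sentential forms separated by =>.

S=>eSv=>eeSvv=>eeeSvvv=>eeeeSvvvv=>eeeeeSvvvvv=>eeeeeevvvvvv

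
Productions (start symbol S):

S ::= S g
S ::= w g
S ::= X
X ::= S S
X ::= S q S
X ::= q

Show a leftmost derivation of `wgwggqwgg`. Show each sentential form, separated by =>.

S => Sg => Xg => SSg => wgSg => wgXg => wgSqSg => wgSgqSg => wgwggqSg => wgwggqwgg

S => Sg   [S ::= S g]
Sg => Xg   [S ::= X]
Xg => SSg   [X ::= S S]
SSg => wgSg   [S ::= w g]
wgSg => wgXg   [S ::= X]
wgXg => wgSqSg   [X ::= S q S]
wgSqSg => wgSgqSg   [S ::= S g]
wgSgqSg => wgwggqSg   [S ::= w g]
wgwggqSg => wgwggqwgg   [S ::= w g]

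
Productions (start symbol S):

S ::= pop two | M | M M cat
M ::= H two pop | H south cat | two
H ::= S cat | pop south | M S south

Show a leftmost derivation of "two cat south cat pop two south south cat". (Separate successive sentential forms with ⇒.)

S ⇒ M ⇒ H south cat ⇒ M S south south cat ⇒ H south cat S south south cat ⇒ S cat south cat S south south cat ⇒ M cat south cat S south south cat ⇒ two cat south cat S south south cat ⇒ two cat south cat pop two south south cat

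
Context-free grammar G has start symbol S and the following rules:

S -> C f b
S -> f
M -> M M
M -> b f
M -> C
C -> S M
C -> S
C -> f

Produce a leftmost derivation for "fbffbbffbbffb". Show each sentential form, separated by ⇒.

S ⇒ Cfb   [S -> C f b]
Cfb ⇒ SMfb   [C -> S M]
SMfb ⇒ CfbMfb   [S -> C f b]
CfbMfb ⇒ SMfbMfb   [C -> S M]
SMfbMfb ⇒ CfbMfbMfb   [S -> C f b]
CfbMfbMfb ⇒ SMfbMfbMfb   [C -> S M]
SMfbMfbMfb ⇒ fMfbMfbMfb   [S -> f]
fMfbMfbMfb ⇒ fbffbMfbMfb   [M -> b f]
fbffbMfbMfb ⇒ fbffbbffbMfb   [M -> b f]
fbffbbffbMfb ⇒ fbffbbffbbffb   [M -> b f]

S ⇒ Cfb ⇒ SMfb ⇒ CfbMfb ⇒ SMfbMfb ⇒ CfbMfbMfb ⇒ SMfbMfbMfb ⇒ fMfbMfbMfb ⇒ fbffbMfbMfb ⇒ fbffbbffbMfb ⇒ fbffbbffbbffb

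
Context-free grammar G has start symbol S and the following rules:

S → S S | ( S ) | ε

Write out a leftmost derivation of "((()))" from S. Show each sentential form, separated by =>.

S => SS => SSS => (S)SS => (SS)SS => ((S)S)SS => ((SS)S)SS => (((S)S)S)SS => ((()S)S)SS => ((())S)SS => ((()))SS => ((()))S => ((()))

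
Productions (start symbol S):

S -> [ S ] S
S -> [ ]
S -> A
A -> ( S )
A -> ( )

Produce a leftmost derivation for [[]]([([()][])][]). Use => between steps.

S => [S]S   [S -> [ S ] S]
[S]S => [[]]S   [S -> [ ]]
[[]]S => [[]]A   [S -> A]
[[]]A => [[]](S)   [A -> ( S )]
[[]](S) => [[]]([S]S)   [S -> [ S ] S]
[[]]([S]S) => [[]]([A]S)   [S -> A]
[[]]([A]S) => [[]]([(S)]S)   [A -> ( S )]
[[]]([(S)]S) => [[]]([([S]S)]S)   [S -> [ S ] S]
[[]]([([S]S)]S) => [[]]([([A]S)]S)   [S -> A]
[[]]([([A]S)]S) => [[]]([([()]S)]S)   [A -> ( )]
[[]]([([()]S)]S) => [[]]([([()][])]S)   [S -> [ ]]
[[]]([([()][])]S) => [[]]([([()][])][])   [S -> [ ]]

S => [S]S => [[]]S => [[]]A => [[]](S) => [[]]([S]S) => [[]]([A]S) => [[]]([(S)]S) => [[]]([([S]S)]S) => [[]]([([A]S)]S) => [[]]([([()]S)]S) => [[]]([([()][])]S) => [[]]([([()][])][])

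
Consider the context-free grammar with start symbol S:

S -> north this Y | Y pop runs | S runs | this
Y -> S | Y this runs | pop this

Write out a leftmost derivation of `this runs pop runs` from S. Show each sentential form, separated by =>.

S => Y pop runs => S pop runs => S runs pop runs => this runs pop runs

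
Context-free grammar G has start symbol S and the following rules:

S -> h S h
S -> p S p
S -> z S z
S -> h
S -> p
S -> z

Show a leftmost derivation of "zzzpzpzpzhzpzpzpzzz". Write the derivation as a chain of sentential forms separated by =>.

S=>zSz=>zzSzz=>zzzSzzz=>zzzpSpzzz=>zzzpzSzpzzz=>zzzpzpSpzpzzz=>zzzpzpzSzpzpzzz=>zzzpzpzpSpzpzpzzz=>zzzpzpzpzSzpzpzpzzz=>zzzpzpzpzhzpzpzpzzz

S => zSz   [S -> z S z]
zSz => zzSzz   [S -> z S z]
zzSzz => zzzSzzz   [S -> z S z]
zzzSzzz => zzzpSpzzz   [S -> p S p]
zzzpSpzzz => zzzpzSzpzzz   [S -> z S z]
zzzpzSzpzzz => zzzpzpSpzpzzz   [S -> p S p]
zzzpzpSpzpzzz => zzzpzpzSzpzpzzz   [S -> z S z]
zzzpzpzSzpzpzzz => zzzpzpzpSpzpzpzzz   [S -> p S p]
zzzpzpzpSpzpzpzzz => zzzpzpzpzSzpzpzpzzz   [S -> z S z]
zzzpzpzpzSzpzpzpzzz => zzzpzpzpzhzpzpzpzzz   [S -> h]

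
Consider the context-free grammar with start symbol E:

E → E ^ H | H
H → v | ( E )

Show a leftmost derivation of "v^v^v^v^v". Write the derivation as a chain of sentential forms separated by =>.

E => E^H => E^H^H => E^H^H^H => E^H^H^H^H => H^H^H^H^H => v^H^H^H^H => v^v^H^H^H => v^v^v^H^H => v^v^v^v^H => v^v^v^v^v

E => E^H   [E → E ^ H]
E^H => E^H^H   [E → E ^ H]
E^H^H => E^H^H^H   [E → E ^ H]
E^H^H^H => E^H^H^H^H   [E → E ^ H]
E^H^H^H^H => H^H^H^H^H   [E → H]
H^H^H^H^H => v^H^H^H^H   [H → v]
v^H^H^H^H => v^v^H^H^H   [H → v]
v^v^H^H^H => v^v^v^H^H   [H → v]
v^v^v^H^H => v^v^v^v^H   [H → v]
v^v^v^v^H => v^v^v^v^v   [H → v]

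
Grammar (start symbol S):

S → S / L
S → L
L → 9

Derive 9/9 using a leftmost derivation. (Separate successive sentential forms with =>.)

S=>S/L=>L/L=>9/L=>9/9

S => S/L   [S → S / L]
S/L => L/L   [S → L]
L/L => 9/L   [L → 9]
9/L => 9/9   [L → 9]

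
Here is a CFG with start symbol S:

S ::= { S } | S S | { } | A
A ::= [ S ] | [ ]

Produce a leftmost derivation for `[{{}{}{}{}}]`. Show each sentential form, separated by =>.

S => A   [S ::= A]
A => [S]   [A ::= [ S ]]
[S] => [{S}]   [S ::= { S }]
[{S}] => [{SS}]   [S ::= S S]
[{SS}] => [{SSS}]   [S ::= S S]
[{SSS}] => [{SSSS}]   [S ::= S S]
[{SSSS}] => [{{}SSS}]   [S ::= { }]
[{{}SSS}] => [{{}{}SS}]   [S ::= { }]
[{{}{}SS}] => [{{}{}{}S}]   [S ::= { }]
[{{}{}{}S}] => [{{}{}{}{}}]   [S ::= { }]

S => A => [S] => [{S}] => [{SS}] => [{SSS}] => [{SSSS}] => [{{}SSS}] => [{{}{}SS}] => [{{}{}{}S}] => [{{}{}{}{}}]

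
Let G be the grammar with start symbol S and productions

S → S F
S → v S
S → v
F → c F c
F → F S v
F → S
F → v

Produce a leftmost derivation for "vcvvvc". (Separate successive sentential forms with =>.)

S => SF   [S → S F]
SF => vF   [S → v]
vF => vcFc   [F → c F c]
vcFc => vcSc   [F → S]
vcSc => vcvSc   [S → v S]
vcvSc => vcvvSc   [S → v S]
vcvvSc => vcvvvc   [S → v]

S => SF => vF => vcFc => vcSc => vcvSc => vcvvSc => vcvvvc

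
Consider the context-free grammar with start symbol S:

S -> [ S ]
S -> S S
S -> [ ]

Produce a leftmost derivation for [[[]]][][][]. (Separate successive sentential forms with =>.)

S => SS => SSS => SSSS => [S]SSS => [[S]]SSS => [[[]]]SSS => [[[]]][]SS => [[[]]][][]S => [[[]]][][][]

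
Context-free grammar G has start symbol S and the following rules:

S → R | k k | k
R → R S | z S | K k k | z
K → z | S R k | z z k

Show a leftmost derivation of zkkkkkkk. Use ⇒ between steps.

S ⇒ R ⇒ RS ⇒ RSS ⇒ RSSS ⇒ RSSSS ⇒ RSSSSS ⇒ zSSSSS ⇒ zkkSSSS ⇒ zkkkSSS ⇒ zkkkkSS ⇒ zkkkkkS ⇒ zkkkkkkk

S ⇒ R   [S → R]
R ⇒ RS   [R → R S]
RS ⇒ RSS   [R → R S]
RSS ⇒ RSSS   [R → R S]
RSSS ⇒ RSSSS   [R → R S]
RSSSS ⇒ RSSSSS   [R → R S]
RSSSSS ⇒ zSSSSS   [R → z]
zSSSSS ⇒ zkkSSSS   [S → k k]
zkkSSSS ⇒ zkkkSSS   [S → k]
zkkkSSS ⇒ zkkkkSS   [S → k]
zkkkkSS ⇒ zkkkkkS   [S → k]
zkkkkkS ⇒ zkkkkkkk   [S → k k]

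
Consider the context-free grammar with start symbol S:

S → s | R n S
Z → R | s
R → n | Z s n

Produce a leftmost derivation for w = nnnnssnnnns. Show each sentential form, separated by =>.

S => RnS => nnS => nnRnS => nnnnS => nnnnRnS => nnnnZsnnS => nnnnssnnS => nnnnssnnRnS => nnnnssnnnnS => nnnnssnnnns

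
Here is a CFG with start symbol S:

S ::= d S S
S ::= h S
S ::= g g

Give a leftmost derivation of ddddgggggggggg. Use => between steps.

S => dSS   [S ::= d S S]
dSS => ddSSS   [S ::= d S S]
ddSSS => dddSSSS   [S ::= d S S]
dddSSSS => ddddSSSSS   [S ::= d S S]
ddddSSSSS => ddddggSSSS   [S ::= g g]
ddddggSSSS => ddddggggSSS   [S ::= g g]
ddddggggSSS => ddddggggggSS   [S ::= g g]
ddddggggggSS => ddddggggggggS   [S ::= g g]
ddddggggggggS => ddddgggggggggg   [S ::= g g]

S => dSS => ddSSS => dddSSSS => ddddSSSSS => ddddggSSSS => ddddggggSSS => ddddggggggSS => ddddggggggggS => ddddgggggggggg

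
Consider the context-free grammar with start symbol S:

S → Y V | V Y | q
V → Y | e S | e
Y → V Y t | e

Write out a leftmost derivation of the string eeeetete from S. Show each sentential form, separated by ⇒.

S ⇒ VY   [S → V Y]
VY ⇒ YY   [V → Y]
YY ⇒ VYtY   [Y → V Y t]
VYtY ⇒ YYtY   [V → Y]
YYtY ⇒ VYtYtY   [Y → V Y t]
VYtYtY ⇒ eSYtYtY   [V → e S]
eSYtYtY ⇒ eYVYtYtY   [S → Y V]
eYVYtYtY ⇒ eeVYtYtY   [Y → e]
eeVYtYtY ⇒ eeeYtYtY   [V → e]
eeeYtYtY ⇒ eeeetYtY   [Y → e]
eeeetYtY ⇒ eeeetetY   [Y → e]
eeeetetY ⇒ eeeetete   [Y → e]

S ⇒ VY ⇒ YY ⇒ VYtY ⇒ YYtY ⇒ VYtYtY ⇒ eSYtYtY ⇒ eYVYtYtY ⇒ eeVYtYtY ⇒ eeeYtYtY ⇒ eeeetYtY ⇒ eeeetetY ⇒ eeeetete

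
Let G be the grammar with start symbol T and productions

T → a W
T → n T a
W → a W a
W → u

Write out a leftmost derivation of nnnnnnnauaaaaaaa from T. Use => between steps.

T => nTa   [T → n T a]
nTa => nnTaa   [T → n T a]
nnTaa => nnnTaaa   [T → n T a]
nnnTaaa => nnnnTaaaa   [T → n T a]
nnnnTaaaa => nnnnnTaaaaa   [T → n T a]
nnnnnTaaaaa => nnnnnnTaaaaaa   [T → n T a]
nnnnnnTaaaaaa => nnnnnnnTaaaaaaa   [T → n T a]
nnnnnnnTaaaaaaa => nnnnnnnaWaaaaaaa   [T → a W]
nnnnnnnaWaaaaaaa => nnnnnnnauaaaaaaa   [W → u]

T => nTa => nnTaa => nnnTaaa => nnnnTaaaa => nnnnnTaaaaa => nnnnnnTaaaaaa => nnnnnnnTaaaaaaa => nnnnnnnaWaaaaaaa => nnnnnnnauaaaaaaa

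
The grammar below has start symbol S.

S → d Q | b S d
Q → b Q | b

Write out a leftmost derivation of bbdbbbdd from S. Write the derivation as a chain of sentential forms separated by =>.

S=>bSd=>bbSdd=>bbdQdd=>bbdbQdd=>bbdbbQdd=>bbdbbbdd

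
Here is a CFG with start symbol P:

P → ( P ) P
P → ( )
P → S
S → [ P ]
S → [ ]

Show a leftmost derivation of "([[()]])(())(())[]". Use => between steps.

P => (P)P => (S)P => ([P])P => ([S])P => ([[P]])P => ([[()]])P => ([[()]])(P)P => ([[()]])(())P => ([[()]])(())(P)P => ([[()]])(())(())P => ([[()]])(())(())S => ([[()]])(())(())[]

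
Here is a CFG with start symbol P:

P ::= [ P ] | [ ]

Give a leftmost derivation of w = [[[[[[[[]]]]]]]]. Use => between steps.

P => [P] => [[P]] => [[[P]]] => [[[[P]]]] => [[[[[P]]]]] => [[[[[[P]]]]]] => [[[[[[[P]]]]]]] => [[[[[[[[]]]]]]]]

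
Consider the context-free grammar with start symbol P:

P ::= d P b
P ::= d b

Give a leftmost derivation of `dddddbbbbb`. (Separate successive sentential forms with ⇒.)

P ⇒ dPb ⇒ ddPbb ⇒ dddPbbb ⇒ ddddPbbbb ⇒ dddddbbbbb

P ⇒ dPb   [P ::= d P b]
dPb ⇒ ddPbb   [P ::= d P b]
ddPbb ⇒ dddPbbb   [P ::= d P b]
dddPbbb ⇒ ddddPbbbb   [P ::= d P b]
ddddPbbbb ⇒ dddddbbbbb   [P ::= d b]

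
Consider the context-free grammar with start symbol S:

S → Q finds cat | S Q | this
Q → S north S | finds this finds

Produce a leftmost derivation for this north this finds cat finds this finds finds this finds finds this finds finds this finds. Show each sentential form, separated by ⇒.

S ⇒ S Q ⇒ S Q Q ⇒ S Q Q Q ⇒ S Q Q Q Q ⇒ Q finds cat Q Q Q Q ⇒ S north S finds cat Q Q Q Q ⇒ this north S finds cat Q Q Q Q ⇒ this north this finds cat Q Q Q Q ⇒ this north this finds cat finds this finds Q Q Q ⇒ this north this finds cat finds this finds finds this finds Q Q ⇒ this north this finds cat finds this finds finds this finds finds this finds Q ⇒ this north this finds cat finds this finds finds this finds finds this finds finds this finds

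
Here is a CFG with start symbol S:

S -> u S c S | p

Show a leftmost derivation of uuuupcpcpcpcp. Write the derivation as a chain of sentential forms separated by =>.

S => uScS => uuScScS => uuuScScScS => uuuuScScScScS => uuuupcScScScS => uuuupcpcScScS => uuuupcpcpcScS => uuuupcpcpcpcS => uuuupcpcpcpcp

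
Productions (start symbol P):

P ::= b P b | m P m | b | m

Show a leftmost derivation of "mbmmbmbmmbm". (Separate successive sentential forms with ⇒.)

P ⇒ mPm ⇒ mbPbm ⇒ mbmPmbm ⇒ mbmmPmmbm ⇒ mbmmbPbmmbm ⇒ mbmmbmbmmbm

P ⇒ mPm   [P ::= m P m]
mPm ⇒ mbPbm   [P ::= b P b]
mbPbm ⇒ mbmPmbm   [P ::= m P m]
mbmPmbm ⇒ mbmmPmmbm   [P ::= m P m]
mbmmPmmbm ⇒ mbmmbPbmmbm   [P ::= b P b]
mbmmbPbmmbm ⇒ mbmmbmbmmbm   [P ::= m]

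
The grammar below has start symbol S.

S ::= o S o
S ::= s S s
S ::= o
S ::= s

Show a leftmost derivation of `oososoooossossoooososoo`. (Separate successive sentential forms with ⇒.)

S ⇒ oSo ⇒ ooSoo ⇒ oosSsoo ⇒ oosoSosoo ⇒ oososSsosoo ⇒ oososoSososoo ⇒ oososooSoososoo ⇒ oososoooSooososoo ⇒ oososooooSoooososoo ⇒ oososoooosSsoooososoo ⇒ oososoooossSssoooososoo ⇒ oososoooossossoooososoo

S ⇒ oSo   [S ::= o S o]
oSo ⇒ ooSoo   [S ::= o S o]
ooSoo ⇒ oosSsoo   [S ::= s S s]
oosSsoo ⇒ oosoSosoo   [S ::= o S o]
oosoSosoo ⇒ oososSsosoo   [S ::= s S s]
oososSsosoo ⇒ oososoSososoo   [S ::= o S o]
oososoSososoo ⇒ oososooSoososoo   [S ::= o S o]
oososooSoososoo ⇒ oososoooSooososoo   [S ::= o S o]
oososoooSooososoo ⇒ oososooooSoooososoo   [S ::= o S o]
oososooooSoooososoo ⇒ oososoooosSsoooososoo   [S ::= s S s]
oososoooosSsoooososoo ⇒ oososoooossSssoooososoo   [S ::= s S s]
oososoooossSssoooososoo ⇒ oososoooossossoooososoo   [S ::= o]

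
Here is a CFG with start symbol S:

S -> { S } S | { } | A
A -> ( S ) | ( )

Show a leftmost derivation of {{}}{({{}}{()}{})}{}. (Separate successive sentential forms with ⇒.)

S ⇒ {S}S   [S -> { S } S]
{S}S ⇒ {{}}S   [S -> { }]
{{}}S ⇒ {{}}{S}S   [S -> { S } S]
{{}}{S}S ⇒ {{}}{A}S   [S -> A]
{{}}{A}S ⇒ {{}}{(S)}S   [A -> ( S )]
{{}}{(S)}S ⇒ {{}}{({S}S)}S   [S -> { S } S]
{{}}{({S}S)}S ⇒ {{}}{({{}}S)}S   [S -> { }]
{{}}{({{}}S)}S ⇒ {{}}{({{}}{S}S)}S   [S -> { S } S]
{{}}{({{}}{S}S)}S ⇒ {{}}{({{}}{A}S)}S   [S -> A]
{{}}{({{}}{A}S)}S ⇒ {{}}{({{}}{()}S)}S   [A -> ( )]
{{}}{({{}}{()}S)}S ⇒ {{}}{({{}}{()}{})}S   [S -> { }]
{{}}{({{}}{()}{})}S ⇒ {{}}{({{}}{()}{})}{}   [S -> { }]

S ⇒ {S}S ⇒ {{}}S ⇒ {{}}{S}S ⇒ {{}}{A}S ⇒ {{}}{(S)}S ⇒ {{}}{({S}S)}S ⇒ {{}}{({{}}S)}S ⇒ {{}}{({{}}{S}S)}S ⇒ {{}}{({{}}{A}S)}S ⇒ {{}}{({{}}{()}S)}S ⇒ {{}}{({{}}{()}{})}S ⇒ {{}}{({{}}{()}{})}{}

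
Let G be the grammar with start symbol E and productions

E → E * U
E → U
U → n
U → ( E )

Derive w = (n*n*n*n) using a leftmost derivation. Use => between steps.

E => U   [E → U]
U => (E)   [U → ( E )]
(E) => (E*U)   [E → E * U]
(E*U) => (E*U*U)   [E → E * U]
(E*U*U) => (E*U*U*U)   [E → E * U]
(E*U*U*U) => (U*U*U*U)   [E → U]
(U*U*U*U) => (n*U*U*U)   [U → n]
(n*U*U*U) => (n*n*U*U)   [U → n]
(n*n*U*U) => (n*n*n*U)   [U → n]
(n*n*n*U) => (n*n*n*n)   [U → n]

E => U => (E) => (E*U) => (E*U*U) => (E*U*U*U) => (U*U*U*U) => (n*U*U*U) => (n*n*U*U) => (n*n*n*U) => (n*n*n*n)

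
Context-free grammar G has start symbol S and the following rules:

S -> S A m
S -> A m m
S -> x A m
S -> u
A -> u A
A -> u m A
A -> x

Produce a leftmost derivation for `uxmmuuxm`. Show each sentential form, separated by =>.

S=>SAm=>AmmAm=>uAmmAm=>uxmmAm=>uxmmuAm=>uxmmuuAm=>uxmmuuxm

S => SAm   [S -> S A m]
SAm => AmmAm   [S -> A m m]
AmmAm => uAmmAm   [A -> u A]
uAmmAm => uxmmAm   [A -> x]
uxmmAm => uxmmuAm   [A -> u A]
uxmmuAm => uxmmuuAm   [A -> u A]
uxmmuuAm => uxmmuuxm   [A -> x]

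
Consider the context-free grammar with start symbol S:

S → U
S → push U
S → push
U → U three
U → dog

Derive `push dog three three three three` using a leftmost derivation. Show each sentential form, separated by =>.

S => push U => push U three => push U three three => push U three three three => push U three three three three => push dog three three three three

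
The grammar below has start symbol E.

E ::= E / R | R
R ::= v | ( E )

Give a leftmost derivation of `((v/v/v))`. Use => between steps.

E => R => (E) => (R) => ((E)) => ((E/R)) => ((E/R/R)) => ((R/R/R)) => ((v/R/R)) => ((v/v/R)) => ((v/v/v))

E => R   [E ::= R]
R => (E)   [R ::= ( E )]
(E) => (R)   [E ::= R]
(R) => ((E))   [R ::= ( E )]
((E)) => ((E/R))   [E ::= E / R]
((E/R)) => ((E/R/R))   [E ::= E / R]
((E/R/R)) => ((R/R/R))   [E ::= R]
((R/R/R)) => ((v/R/R))   [R ::= v]
((v/R/R)) => ((v/v/R))   [R ::= v]
((v/v/R)) => ((v/v/v))   [R ::= v]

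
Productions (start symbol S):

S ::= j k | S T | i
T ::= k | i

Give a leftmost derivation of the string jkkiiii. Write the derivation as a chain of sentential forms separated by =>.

S => ST => STT => STTT => STTTT => STTTTT => jkTTTTT => jkkTTTT => jkkiTTT => jkkiiTT => jkkiiiT => jkkiiii

S => ST   [S ::= S T]
ST => STT   [S ::= S T]
STT => STTT   [S ::= S T]
STTT => STTTT   [S ::= S T]
STTTT => STTTTT   [S ::= S T]
STTTTT => jkTTTTT   [S ::= j k]
jkTTTTT => jkkTTTT   [T ::= k]
jkkTTTT => jkkiTTT   [T ::= i]
jkkiTTT => jkkiiTT   [T ::= i]
jkkiiTT => jkkiiiT   [T ::= i]
jkkiiiT => jkkiiii   [T ::= i]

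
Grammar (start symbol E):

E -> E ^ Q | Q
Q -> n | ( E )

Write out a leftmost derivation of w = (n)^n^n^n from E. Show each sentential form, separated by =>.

E=>E^Q=>E^Q^Q=>E^Q^Q^Q=>Q^Q^Q^Q=>(E)^Q^Q^Q=>(Q)^Q^Q^Q=>(n)^Q^Q^Q=>(n)^n^Q^Q=>(n)^n^n^Q=>(n)^n^n^n

E => E^Q   [E -> E ^ Q]
E^Q => E^Q^Q   [E -> E ^ Q]
E^Q^Q => E^Q^Q^Q   [E -> E ^ Q]
E^Q^Q^Q => Q^Q^Q^Q   [E -> Q]
Q^Q^Q^Q => (E)^Q^Q^Q   [Q -> ( E )]
(E)^Q^Q^Q => (Q)^Q^Q^Q   [E -> Q]
(Q)^Q^Q^Q => (n)^Q^Q^Q   [Q -> n]
(n)^Q^Q^Q => (n)^n^Q^Q   [Q -> n]
(n)^n^Q^Q => (n)^n^n^Q   [Q -> n]
(n)^n^n^Q => (n)^n^n^n   [Q -> n]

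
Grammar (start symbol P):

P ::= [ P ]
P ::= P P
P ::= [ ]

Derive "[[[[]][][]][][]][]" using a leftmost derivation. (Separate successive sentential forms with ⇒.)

P⇒PP⇒[P]P⇒[PP]P⇒[PPP]P⇒[[P]PP]P⇒[[PP]PP]P⇒[[[P]P]PP]P⇒[[[[]]P]PP]P⇒[[[[]]PP]PP]P⇒[[[[]][]P]PP]P⇒[[[[]][][]]PP]P⇒[[[[]][][]][]P]P⇒[[[[]][][]][][]]P⇒[[[[]][][]][][]][]

P ⇒ PP   [P ::= P P]
PP ⇒ [P]P   [P ::= [ P ]]
[P]P ⇒ [PP]P   [P ::= P P]
[PP]P ⇒ [PPP]P   [P ::= P P]
[PPP]P ⇒ [[P]PP]P   [P ::= [ P ]]
[[P]PP]P ⇒ [[PP]PP]P   [P ::= P P]
[[PP]PP]P ⇒ [[[P]P]PP]P   [P ::= [ P ]]
[[[P]P]PP]P ⇒ [[[[]]P]PP]P   [P ::= [ ]]
[[[[]]P]PP]P ⇒ [[[[]]PP]PP]P   [P ::= P P]
[[[[]]PP]PP]P ⇒ [[[[]][]P]PP]P   [P ::= [ ]]
[[[[]][]P]PP]P ⇒ [[[[]][][]]PP]P   [P ::= [ ]]
[[[[]][][]]PP]P ⇒ [[[[]][][]][]P]P   [P ::= [ ]]
[[[[]][][]][]P]P ⇒ [[[[]][][]][][]]P   [P ::= [ ]]
[[[[]][][]][][]]P ⇒ [[[[]][][]][][]][]   [P ::= [ ]]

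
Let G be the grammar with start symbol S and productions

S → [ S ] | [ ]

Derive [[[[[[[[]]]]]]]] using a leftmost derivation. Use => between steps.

S => [S]   [S → [ S ]]
[S] => [[S]]   [S → [ S ]]
[[S]] => [[[S]]]   [S → [ S ]]
[[[S]]] => [[[[S]]]]   [S → [ S ]]
[[[[S]]]] => [[[[[S]]]]]   [S → [ S ]]
[[[[[S]]]]] => [[[[[[S]]]]]]   [S → [ S ]]
[[[[[[S]]]]]] => [[[[[[[S]]]]]]]   [S → [ S ]]
[[[[[[[S]]]]]]] => [[[[[[[[]]]]]]]]   [S → [ ]]

S => [S] => [[S]] => [[[S]]] => [[[[S]]]] => [[[[[S]]]]] => [[[[[[S]]]]]] => [[[[[[[S]]]]]]] => [[[[[[[[]]]]]]]]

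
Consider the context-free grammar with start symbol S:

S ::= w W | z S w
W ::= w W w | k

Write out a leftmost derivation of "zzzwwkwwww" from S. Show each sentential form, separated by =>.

S => zSw   [S ::= z S w]
zSw => zzSww   [S ::= z S w]
zzSww => zzzSwww   [S ::= z S w]
zzzSwww => zzzwWwww   [S ::= w W]
zzzwWwww => zzzwwWwwww   [W ::= w W w]
zzzwwWwwww => zzzwwkwwww   [W ::= k]

S=>zSw=>zzSww=>zzzSwww=>zzzwWwww=>zzzwwWwwww=>zzzwwkwwww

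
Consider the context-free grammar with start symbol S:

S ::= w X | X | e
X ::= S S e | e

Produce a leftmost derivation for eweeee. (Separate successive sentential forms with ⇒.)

S ⇒ X   [S ::= X]
X ⇒ SSe   [X ::= S S e]
SSe ⇒ eSe   [S ::= e]
eSe ⇒ ewXe   [S ::= w X]
ewXe ⇒ ewSSee   [X ::= S S e]
ewSSee ⇒ eweSee   [S ::= e]
eweSee ⇒ eweXee   [S ::= X]
eweXee ⇒ eweeee   [X ::= e]

S ⇒ X ⇒ SSe ⇒ eSe ⇒ ewXe ⇒ ewSSee ⇒ eweSee ⇒ eweXee ⇒ eweeee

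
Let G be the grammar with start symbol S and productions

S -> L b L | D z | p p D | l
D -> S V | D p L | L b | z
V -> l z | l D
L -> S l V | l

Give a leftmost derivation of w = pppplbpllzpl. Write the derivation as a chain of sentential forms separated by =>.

S=>ppD=>ppDpL=>ppSVpL=>ppppDVpL=>ppppDpLVpL=>ppppLbpLVpL=>pppplbpLVpL=>pppplbplVpL=>pppplbpllzpL=>pppplbpllzpl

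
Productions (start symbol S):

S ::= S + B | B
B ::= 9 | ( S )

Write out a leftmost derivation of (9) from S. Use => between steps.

S => B   [S ::= B]
B => (S)   [B ::= ( S )]
(S) => (B)   [S ::= B]
(B) => (9)   [B ::= 9]

S=>B=>(S)=>(B)=>(9)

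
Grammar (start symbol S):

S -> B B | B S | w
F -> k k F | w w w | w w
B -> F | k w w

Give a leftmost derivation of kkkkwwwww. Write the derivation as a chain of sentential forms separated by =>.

S => BB => FB => kkFB => kkkkFB => kkkkwwwB => kkkkwwwF => kkkkwwwww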